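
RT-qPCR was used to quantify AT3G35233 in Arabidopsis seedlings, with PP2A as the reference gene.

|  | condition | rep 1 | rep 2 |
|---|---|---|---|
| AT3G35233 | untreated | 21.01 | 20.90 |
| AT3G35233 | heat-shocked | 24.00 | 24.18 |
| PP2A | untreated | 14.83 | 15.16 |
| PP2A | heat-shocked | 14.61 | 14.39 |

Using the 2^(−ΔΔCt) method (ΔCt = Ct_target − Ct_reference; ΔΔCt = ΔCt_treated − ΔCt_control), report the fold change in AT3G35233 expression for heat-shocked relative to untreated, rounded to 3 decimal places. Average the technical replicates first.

Mean Ct: AT3G35233 untreated 20.955; AT3G35233 heat-shocked 24.090; PP2A untreated 14.995; PP2A heat-shocked 14.500
ΔCt(untreated) = 20.955 − 14.995 = 5.960
ΔCt(heat-shocked) = 24.090 − 14.500 = 9.590
ΔΔCt = 9.590 − 5.960 = 3.630
Fold change = 2^(−3.630) = 0.0808

0.081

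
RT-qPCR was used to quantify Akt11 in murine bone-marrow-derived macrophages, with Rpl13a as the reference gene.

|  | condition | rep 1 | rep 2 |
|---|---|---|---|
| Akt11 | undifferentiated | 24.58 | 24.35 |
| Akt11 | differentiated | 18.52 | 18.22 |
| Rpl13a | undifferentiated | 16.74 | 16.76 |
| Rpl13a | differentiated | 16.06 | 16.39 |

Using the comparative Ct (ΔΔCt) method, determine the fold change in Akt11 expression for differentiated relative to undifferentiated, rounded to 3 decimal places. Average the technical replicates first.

Mean Ct: Akt11 undifferentiated 24.465; Akt11 differentiated 18.370; Rpl13a undifferentiated 16.750; Rpl13a differentiated 16.225
ΔCt(undifferentiated) = 24.465 − 16.750 = 7.715
ΔCt(differentiated) = 18.370 − 16.225 = 2.145
ΔΔCt = 2.145 − 7.715 = -5.570
Fold change = 2^(−(-5.570)) = 2^5.570 = 47.5048

47.505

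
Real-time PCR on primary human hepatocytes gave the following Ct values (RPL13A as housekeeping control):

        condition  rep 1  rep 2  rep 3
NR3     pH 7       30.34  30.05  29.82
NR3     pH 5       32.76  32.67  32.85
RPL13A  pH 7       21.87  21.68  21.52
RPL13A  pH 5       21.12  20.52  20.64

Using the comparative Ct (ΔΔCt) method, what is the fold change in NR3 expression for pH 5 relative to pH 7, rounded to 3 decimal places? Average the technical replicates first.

0.081

Mean Ct: NR3 pH 7 30.070; NR3 pH 5 32.760; RPL13A pH 7 21.690; RPL13A pH 5 20.760
ΔCt(pH 7) = 30.070 − 21.690 = 8.380
ΔCt(pH 5) = 32.760 − 20.760 = 12.000
ΔΔCt = 12.000 − 8.380 = 3.620
Fold change = 2^(−3.620) = 0.0813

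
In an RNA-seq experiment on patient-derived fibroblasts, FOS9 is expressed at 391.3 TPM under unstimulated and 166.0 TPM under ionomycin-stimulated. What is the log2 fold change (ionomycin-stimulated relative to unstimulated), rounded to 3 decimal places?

Fold change = 166.0 / 391.3 = 0.4242
log2(0.4242) = -1.2371

-1.237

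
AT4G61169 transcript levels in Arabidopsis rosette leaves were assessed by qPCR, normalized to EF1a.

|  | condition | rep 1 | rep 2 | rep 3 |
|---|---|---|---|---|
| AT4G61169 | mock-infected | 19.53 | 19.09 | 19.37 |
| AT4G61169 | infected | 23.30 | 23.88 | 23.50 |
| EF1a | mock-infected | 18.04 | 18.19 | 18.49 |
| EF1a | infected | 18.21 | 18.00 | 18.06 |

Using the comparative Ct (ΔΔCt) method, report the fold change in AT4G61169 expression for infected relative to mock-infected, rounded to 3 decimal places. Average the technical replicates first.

Mean Ct: AT4G61169 mock-infected 19.330; AT4G61169 infected 23.560; EF1a mock-infected 18.240; EF1a infected 18.090
ΔCt(mock-infected) = 19.330 − 18.240 = 1.090
ΔCt(infected) = 23.560 − 18.090 = 5.470
ΔΔCt = 5.470 − 1.090 = 4.380
Fold change = 2^(−4.380) = 0.0480

0.048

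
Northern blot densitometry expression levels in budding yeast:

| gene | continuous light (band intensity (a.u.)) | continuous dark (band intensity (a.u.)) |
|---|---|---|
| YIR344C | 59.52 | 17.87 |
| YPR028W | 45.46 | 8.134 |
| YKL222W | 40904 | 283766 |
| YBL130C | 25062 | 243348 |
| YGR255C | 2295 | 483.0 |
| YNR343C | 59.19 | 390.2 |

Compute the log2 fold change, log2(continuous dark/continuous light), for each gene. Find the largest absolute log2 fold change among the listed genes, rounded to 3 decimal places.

log2(17.87/59.52) = -1.736  (YIR344C)
log2(8.134/45.46) = -2.483  (YPR028W)
log2(283766/40904) = 2.794  (YKL222W)
log2(243348/25062) = 3.279  (YBL130C)
log2(483.0/2295) = -2.248  (YGR255C)
log2(390.2/59.19) = 2.721  (YNR343C)
The largest magnitude belongs to YBL130C.

3.279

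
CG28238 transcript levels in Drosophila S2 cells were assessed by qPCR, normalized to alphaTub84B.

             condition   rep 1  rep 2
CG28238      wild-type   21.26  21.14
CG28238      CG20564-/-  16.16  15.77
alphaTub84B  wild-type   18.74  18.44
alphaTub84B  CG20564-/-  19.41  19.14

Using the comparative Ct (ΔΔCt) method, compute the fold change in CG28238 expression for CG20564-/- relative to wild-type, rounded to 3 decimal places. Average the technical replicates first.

Mean Ct: CG28238 wild-type 21.200; CG28238 CG20564-/- 15.965; alphaTub84B wild-type 18.590; alphaTub84B CG20564-/- 19.275
ΔCt(wild-type) = 21.200 − 18.590 = 2.610
ΔCt(CG20564-/-) = 15.965 − 19.275 = -3.310
ΔΔCt = -3.310 − 2.610 = -5.920
Fold change = 2^(−(-5.920)) = 2^5.920 = 60.5477

60.548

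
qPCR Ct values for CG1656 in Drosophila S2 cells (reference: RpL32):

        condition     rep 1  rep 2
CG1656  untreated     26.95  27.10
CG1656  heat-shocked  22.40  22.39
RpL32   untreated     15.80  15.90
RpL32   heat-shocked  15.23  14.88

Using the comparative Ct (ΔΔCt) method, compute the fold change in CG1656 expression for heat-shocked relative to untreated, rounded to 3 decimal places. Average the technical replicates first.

14.271

Mean Ct: CG1656 untreated 27.025; CG1656 heat-shocked 22.395; RpL32 untreated 15.850; RpL32 heat-shocked 15.055
ΔCt(untreated) = 27.025 − 15.850 = 11.175
ΔCt(heat-shocked) = 22.395 − 15.055 = 7.340
ΔΔCt = 7.340 − 11.175 = -3.835
Fold change = 2^(−(-3.835)) = 2^3.835 = 14.2709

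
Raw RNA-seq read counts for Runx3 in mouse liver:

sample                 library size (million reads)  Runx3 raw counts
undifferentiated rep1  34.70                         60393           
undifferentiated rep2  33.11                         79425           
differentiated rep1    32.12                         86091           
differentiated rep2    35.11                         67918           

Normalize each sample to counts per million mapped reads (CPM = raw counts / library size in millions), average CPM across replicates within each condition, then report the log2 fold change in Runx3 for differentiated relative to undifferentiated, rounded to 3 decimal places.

0.157

CPM(undifferentiated rep1) = 60393 / 34.70 = 1740.4323
CPM(undifferentiated rep2) = 79425 / 33.11 = 2398.8221
CPM(differentiated rep1) = 86091 / 32.12 = 2680.2927
CPM(differentiated rep2) = 67918 / 35.11 = 1934.4346
mean CPM(undifferentiated) = 2069.6272; mean CPM(differentiated) = 2307.3636
Fold change = 2307.3636 / 2069.6272 = 1.11487
log2(1.11487) = 0.1569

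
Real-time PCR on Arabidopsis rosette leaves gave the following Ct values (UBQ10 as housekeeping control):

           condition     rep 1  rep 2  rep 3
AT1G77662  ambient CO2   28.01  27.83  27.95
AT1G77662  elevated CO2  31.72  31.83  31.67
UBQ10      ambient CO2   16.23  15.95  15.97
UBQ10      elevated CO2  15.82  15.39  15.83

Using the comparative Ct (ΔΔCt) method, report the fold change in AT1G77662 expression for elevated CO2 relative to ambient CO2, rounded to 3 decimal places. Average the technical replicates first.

Mean Ct: AT1G77662 ambient CO2 27.930; AT1G77662 elevated CO2 31.740; UBQ10 ambient CO2 16.050; UBQ10 elevated CO2 15.680
ΔCt(ambient CO2) = 27.930 − 16.050 = 11.880
ΔCt(elevated CO2) = 31.740 − 15.680 = 16.060
ΔΔCt = 16.060 − 11.880 = 4.180
Fold change = 2^(−4.180) = 0.0552

0.055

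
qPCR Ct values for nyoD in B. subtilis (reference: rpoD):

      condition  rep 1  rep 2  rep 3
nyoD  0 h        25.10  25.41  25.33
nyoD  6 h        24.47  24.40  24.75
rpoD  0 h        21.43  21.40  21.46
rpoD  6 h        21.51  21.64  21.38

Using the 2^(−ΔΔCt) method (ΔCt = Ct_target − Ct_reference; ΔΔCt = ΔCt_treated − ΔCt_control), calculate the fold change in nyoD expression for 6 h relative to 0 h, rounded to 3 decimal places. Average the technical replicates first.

Mean Ct: nyoD 0 h 25.280; nyoD 6 h 24.540; rpoD 0 h 21.430; rpoD 6 h 21.510
ΔCt(0 h) = 25.280 − 21.430 = 3.850
ΔCt(6 h) = 24.540 − 21.510 = 3.030
ΔΔCt = 3.030 − 3.850 = -0.820
Fold change = 2^(−(-0.820)) = 2^0.820 = 1.7654

1.765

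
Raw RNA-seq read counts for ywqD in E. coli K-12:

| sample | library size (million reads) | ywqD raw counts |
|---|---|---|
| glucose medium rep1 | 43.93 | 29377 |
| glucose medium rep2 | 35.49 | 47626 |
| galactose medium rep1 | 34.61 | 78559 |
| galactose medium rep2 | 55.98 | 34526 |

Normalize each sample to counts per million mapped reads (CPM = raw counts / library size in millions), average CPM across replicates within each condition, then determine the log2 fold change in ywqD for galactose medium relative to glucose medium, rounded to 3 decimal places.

CPM(glucose medium rep1) = 29377 / 43.93 = 668.7230
CPM(glucose medium rep2) = 47626 / 35.49 = 1341.9555
CPM(galactose medium rep1) = 78559 / 34.61 = 2269.8353
CPM(galactose medium rep2) = 34526 / 55.98 = 616.7560
mean CPM(glucose medium) = 1005.3392; mean CPM(galactose medium) = 1443.2956
Fold change = 1443.2956 / 1005.3392 = 1.43563
log2(1.43563) = 0.5217

0.522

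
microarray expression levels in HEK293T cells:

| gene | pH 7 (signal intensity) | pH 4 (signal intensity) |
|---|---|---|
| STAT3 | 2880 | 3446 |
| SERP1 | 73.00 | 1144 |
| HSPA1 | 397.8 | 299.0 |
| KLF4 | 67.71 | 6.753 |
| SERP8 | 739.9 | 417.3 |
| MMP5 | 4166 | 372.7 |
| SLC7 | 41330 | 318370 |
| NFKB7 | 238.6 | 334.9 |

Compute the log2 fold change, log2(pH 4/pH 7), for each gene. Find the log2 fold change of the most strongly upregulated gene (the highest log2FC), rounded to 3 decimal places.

3.970

log2(3446/2880) = 0.259  (STAT3)
log2(1144/73.00) = 3.970  (SERP1)
log2(299.0/397.8) = -0.412  (HSPA1)
log2(6.753/67.71) = -3.326  (KLF4)
log2(417.3/739.9) = -0.826  (SERP8)
log2(372.7/4166) = -3.483  (MMP5)
log2(318370/41330) = 2.945  (SLC7)
log2(334.9/238.6) = 0.489  (NFKB7)
SERP1 is most strongly upregulated.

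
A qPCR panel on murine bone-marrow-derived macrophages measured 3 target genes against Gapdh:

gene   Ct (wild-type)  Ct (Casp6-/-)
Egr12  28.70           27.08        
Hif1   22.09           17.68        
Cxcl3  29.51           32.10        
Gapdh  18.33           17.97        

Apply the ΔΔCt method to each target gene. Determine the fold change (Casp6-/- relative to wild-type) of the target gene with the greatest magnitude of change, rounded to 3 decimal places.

16.564

Egr12: ΔΔCt = (27.08−17.97) − (28.70−18.33) = 9.11 − 10.37 = -1.26; fold change = 2^1.26 = 2.395
Hif1: ΔΔCt = (17.68−17.97) − (22.09−18.33) = -0.29 − 3.76 = -4.05; fold change = 2^4.05 = 16.564
Cxcl3: ΔΔCt = (32.10−17.97) − (29.51−18.33) = 14.13 − 11.18 = 2.95; fold change = 2^-2.95 = 0.129
Hif1 has the largest |ΔΔCt| = 4.05.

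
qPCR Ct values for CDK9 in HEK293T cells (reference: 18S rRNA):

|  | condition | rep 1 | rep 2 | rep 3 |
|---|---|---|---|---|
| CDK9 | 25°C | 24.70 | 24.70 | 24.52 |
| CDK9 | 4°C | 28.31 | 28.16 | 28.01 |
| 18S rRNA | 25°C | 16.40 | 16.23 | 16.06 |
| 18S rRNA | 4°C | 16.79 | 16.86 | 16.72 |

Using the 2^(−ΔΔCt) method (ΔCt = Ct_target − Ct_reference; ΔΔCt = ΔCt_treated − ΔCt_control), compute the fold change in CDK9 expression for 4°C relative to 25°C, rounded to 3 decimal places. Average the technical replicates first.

0.129

Mean Ct: CDK9 25°C 24.640; CDK9 4°C 28.160; 18S rRNA 25°C 16.230; 18S rRNA 4°C 16.790
ΔCt(25°C) = 24.640 − 16.230 = 8.410
ΔCt(4°C) = 28.160 − 16.790 = 11.370
ΔΔCt = 11.370 − 8.410 = 2.960
Fold change = 2^(−2.960) = 0.1285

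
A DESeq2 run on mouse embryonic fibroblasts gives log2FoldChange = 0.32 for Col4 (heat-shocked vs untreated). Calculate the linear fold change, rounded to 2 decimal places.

1.25

Fold change = 2^(0.32) = 1.248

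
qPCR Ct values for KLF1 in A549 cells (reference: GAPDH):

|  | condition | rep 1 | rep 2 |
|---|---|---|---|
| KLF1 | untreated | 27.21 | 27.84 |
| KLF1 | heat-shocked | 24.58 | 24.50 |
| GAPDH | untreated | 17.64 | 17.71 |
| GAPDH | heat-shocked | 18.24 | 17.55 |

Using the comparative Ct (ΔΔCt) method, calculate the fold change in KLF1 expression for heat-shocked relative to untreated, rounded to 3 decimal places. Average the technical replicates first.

Mean Ct: KLF1 untreated 27.525; KLF1 heat-shocked 24.540; GAPDH untreated 17.675; GAPDH heat-shocked 17.895
ΔCt(untreated) = 27.525 − 17.675 = 9.850
ΔCt(heat-shocked) = 24.540 − 17.895 = 6.645
ΔΔCt = 6.645 − 9.850 = -3.205
Fold change = 2^(−(-3.205)) = 2^3.205 = 9.2215

9.221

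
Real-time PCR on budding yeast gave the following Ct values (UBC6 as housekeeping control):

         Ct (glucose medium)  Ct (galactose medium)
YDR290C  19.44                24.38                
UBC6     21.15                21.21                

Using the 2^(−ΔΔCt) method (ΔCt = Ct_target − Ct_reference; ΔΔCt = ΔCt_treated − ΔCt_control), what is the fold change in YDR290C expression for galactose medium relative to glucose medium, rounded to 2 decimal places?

ΔCt(glucose medium) = 19.440 − 21.150 = -1.710
ΔCt(galactose medium) = 24.380 − 21.210 = 3.170
ΔΔCt = 3.170 − (-1.710) = 4.880
Fold change = 2^(−4.880) = 0.034

0.03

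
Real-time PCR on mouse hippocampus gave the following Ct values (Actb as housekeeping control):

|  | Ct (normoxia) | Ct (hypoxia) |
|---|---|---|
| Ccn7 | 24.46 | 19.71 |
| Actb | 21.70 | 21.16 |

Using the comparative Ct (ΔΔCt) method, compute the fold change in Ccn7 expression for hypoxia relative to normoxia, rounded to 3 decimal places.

18.507

ΔCt(normoxia) = 24.460 − 21.700 = 2.760
ΔCt(hypoxia) = 19.710 − 21.160 = -1.450
ΔΔCt = -1.450 − 2.760 = -4.210
Fold change = 2^(−(-4.210)) = 2^4.210 = 18.5070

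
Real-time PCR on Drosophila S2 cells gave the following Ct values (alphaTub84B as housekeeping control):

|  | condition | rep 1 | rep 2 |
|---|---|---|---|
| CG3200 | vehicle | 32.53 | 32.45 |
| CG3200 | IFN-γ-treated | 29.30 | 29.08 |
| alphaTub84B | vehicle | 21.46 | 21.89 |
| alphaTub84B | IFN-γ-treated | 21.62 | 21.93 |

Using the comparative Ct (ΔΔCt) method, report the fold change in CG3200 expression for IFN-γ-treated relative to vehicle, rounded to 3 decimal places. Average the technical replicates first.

Mean Ct: CG3200 vehicle 32.490; CG3200 IFN-γ-treated 29.190; alphaTub84B vehicle 21.675; alphaTub84B IFN-γ-treated 21.775
ΔCt(vehicle) = 32.490 − 21.675 = 10.815
ΔCt(IFN-γ-treated) = 29.190 − 21.775 = 7.415
ΔΔCt = 7.415 − 10.815 = -3.400
Fold change = 2^(−(-3.400)) = 2^3.400 = 10.5561

10.556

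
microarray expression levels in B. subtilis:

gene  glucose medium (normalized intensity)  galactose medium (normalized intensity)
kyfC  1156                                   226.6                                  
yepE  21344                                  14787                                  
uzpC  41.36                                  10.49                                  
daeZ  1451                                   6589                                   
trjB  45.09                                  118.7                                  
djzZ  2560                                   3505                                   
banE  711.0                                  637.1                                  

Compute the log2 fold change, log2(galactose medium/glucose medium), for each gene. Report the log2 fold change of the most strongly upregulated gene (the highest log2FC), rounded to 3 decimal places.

2.183

log2(226.6/1156) = -2.351  (kyfC)
log2(14787/21344) = -0.530  (yepE)
log2(10.49/41.36) = -1.979  (uzpC)
log2(6589/1451) = 2.183  (daeZ)
log2(118.7/45.09) = 1.396  (trjB)
log2(3505/2560) = 0.453  (djzZ)
log2(637.1/711.0) = -0.158  (banE)
daeZ is most strongly upregulated.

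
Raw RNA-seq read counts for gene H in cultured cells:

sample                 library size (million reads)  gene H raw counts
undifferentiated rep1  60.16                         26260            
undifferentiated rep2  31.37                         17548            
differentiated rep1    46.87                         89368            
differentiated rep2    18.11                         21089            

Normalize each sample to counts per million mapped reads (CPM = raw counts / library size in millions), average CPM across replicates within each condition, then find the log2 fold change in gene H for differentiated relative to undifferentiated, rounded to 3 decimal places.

1.625

CPM(undifferentiated rep1) = 26260 / 60.16 = 436.5027
CPM(undifferentiated rep2) = 17548 / 31.37 = 559.3880
CPM(differentiated rep1) = 89368 / 46.87 = 1906.7207
CPM(differentiated rep2) = 21089 / 18.11 = 1164.4948
mean CPM(undifferentiated) = 497.9453; mean CPM(differentiated) = 1535.6077
Fold change = 1535.6077 / 497.9453 = 3.08389
log2(3.08389) = 1.6248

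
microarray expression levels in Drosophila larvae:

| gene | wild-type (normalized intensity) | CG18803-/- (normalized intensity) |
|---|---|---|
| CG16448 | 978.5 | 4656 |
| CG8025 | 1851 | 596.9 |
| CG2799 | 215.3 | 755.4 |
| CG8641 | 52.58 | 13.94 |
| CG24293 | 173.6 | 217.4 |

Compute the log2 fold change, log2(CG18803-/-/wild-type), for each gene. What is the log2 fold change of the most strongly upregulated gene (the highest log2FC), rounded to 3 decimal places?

2.250

log2(4656/978.5) = 2.250  (CG16448)
log2(596.9/1851) = -1.633  (CG8025)
log2(755.4/215.3) = 1.811  (CG2799)
log2(13.94/52.58) = -1.915  (CG8641)
log2(217.4/173.6) = 0.325  (CG24293)
CG16448 is most strongly upregulated.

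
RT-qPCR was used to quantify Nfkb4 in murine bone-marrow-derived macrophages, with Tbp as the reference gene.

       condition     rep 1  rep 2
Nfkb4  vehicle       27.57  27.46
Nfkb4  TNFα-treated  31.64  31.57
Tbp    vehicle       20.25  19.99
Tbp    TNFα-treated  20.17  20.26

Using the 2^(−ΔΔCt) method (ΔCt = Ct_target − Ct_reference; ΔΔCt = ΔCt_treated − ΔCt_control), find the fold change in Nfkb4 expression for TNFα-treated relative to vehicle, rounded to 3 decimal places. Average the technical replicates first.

Mean Ct: Nfkb4 vehicle 27.515; Nfkb4 TNFα-treated 31.605; Tbp vehicle 20.120; Tbp TNFα-treated 20.215
ΔCt(vehicle) = 27.515 − 20.120 = 7.395
ΔCt(TNFα-treated) = 31.605 − 20.215 = 11.390
ΔΔCt = 11.390 − 7.395 = 3.995
Fold change = 2^(−3.995) = 0.0627

0.063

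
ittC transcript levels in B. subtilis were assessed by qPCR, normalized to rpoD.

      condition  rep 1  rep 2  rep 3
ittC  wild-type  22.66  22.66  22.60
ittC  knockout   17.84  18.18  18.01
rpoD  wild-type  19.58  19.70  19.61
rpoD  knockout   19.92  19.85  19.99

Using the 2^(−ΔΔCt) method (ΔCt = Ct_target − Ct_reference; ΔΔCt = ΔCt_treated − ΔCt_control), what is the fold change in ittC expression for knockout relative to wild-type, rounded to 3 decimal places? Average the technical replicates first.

30.274

Mean Ct: ittC wild-type 22.640; ittC knockout 18.010; rpoD wild-type 19.630; rpoD knockout 19.920
ΔCt(wild-type) = 22.640 − 19.630 = 3.010
ΔCt(knockout) = 18.010 − 19.920 = -1.910
ΔΔCt = -1.910 − 3.010 = -4.920
Fold change = 2^(−(-4.920)) = 2^4.920 = 30.2738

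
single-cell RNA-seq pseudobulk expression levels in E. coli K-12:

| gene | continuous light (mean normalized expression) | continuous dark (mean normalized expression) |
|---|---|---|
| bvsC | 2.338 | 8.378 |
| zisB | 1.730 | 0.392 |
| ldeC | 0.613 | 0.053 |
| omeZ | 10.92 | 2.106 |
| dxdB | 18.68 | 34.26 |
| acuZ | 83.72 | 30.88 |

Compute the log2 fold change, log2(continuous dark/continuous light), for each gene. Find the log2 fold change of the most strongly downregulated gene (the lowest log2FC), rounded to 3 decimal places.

-3.532

log2(8.378/2.338) = 1.841  (bvsC)
log2(0.392/1.730) = -2.142  (zisB)
log2(0.053/0.613) = -3.532  (ldeC)
log2(2.106/10.92) = -2.374  (omeZ)
log2(34.26/18.68) = 0.875  (dxdB)
log2(30.88/83.72) = -1.439  (acuZ)
ldeC is most strongly downregulated.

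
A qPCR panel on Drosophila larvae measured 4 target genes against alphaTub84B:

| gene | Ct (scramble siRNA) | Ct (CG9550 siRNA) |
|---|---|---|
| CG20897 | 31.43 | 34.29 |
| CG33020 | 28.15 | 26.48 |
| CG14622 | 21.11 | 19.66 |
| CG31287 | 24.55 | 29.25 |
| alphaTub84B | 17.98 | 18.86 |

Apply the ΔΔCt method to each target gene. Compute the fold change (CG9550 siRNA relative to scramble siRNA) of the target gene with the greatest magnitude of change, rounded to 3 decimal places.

CG20897: ΔΔCt = (34.29−18.86) − (31.43−17.98) = 15.43 − 13.45 = 1.98; fold change = 2^-1.98 = 0.253
CG33020: ΔΔCt = (26.48−18.86) − (28.15−17.98) = 7.62 − 10.17 = -2.55; fold change = 2^2.55 = 5.856
CG14622: ΔΔCt = (19.66−18.86) − (21.11−17.98) = 0.80 − 3.13 = -2.33; fold change = 2^2.33 = 5.028
CG31287: ΔΔCt = (29.25−18.86) − (24.55−17.98) = 10.39 − 6.57 = 3.82; fold change = 2^-3.82 = 0.071
CG31287 has the largest |ΔΔCt| = 3.82.

0.071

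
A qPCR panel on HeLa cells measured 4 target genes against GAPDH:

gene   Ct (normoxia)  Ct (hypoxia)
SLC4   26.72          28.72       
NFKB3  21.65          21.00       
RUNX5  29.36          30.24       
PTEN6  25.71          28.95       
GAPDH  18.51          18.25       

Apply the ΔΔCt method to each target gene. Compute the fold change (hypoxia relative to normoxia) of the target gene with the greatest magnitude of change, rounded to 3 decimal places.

SLC4: ΔΔCt = (28.72−18.25) − (26.72−18.51) = 10.47 − 8.21 = 2.26; fold change = 2^-2.26 = 0.209
NFKB3: ΔΔCt = (21.00−18.25) − (21.65−18.51) = 2.75 − 3.14 = -0.39; fold change = 2^0.39 = 1.310
RUNX5: ΔΔCt = (30.24−18.25) − (29.36−18.51) = 11.99 − 10.85 = 1.14; fold change = 2^-1.14 = 0.454
PTEN6: ΔΔCt = (28.95−18.25) − (25.71−18.51) = 10.70 − 7.20 = 3.50; fold change = 2^-3.50 = 0.088
PTEN6 has the largest |ΔΔCt| = 3.50.

0.088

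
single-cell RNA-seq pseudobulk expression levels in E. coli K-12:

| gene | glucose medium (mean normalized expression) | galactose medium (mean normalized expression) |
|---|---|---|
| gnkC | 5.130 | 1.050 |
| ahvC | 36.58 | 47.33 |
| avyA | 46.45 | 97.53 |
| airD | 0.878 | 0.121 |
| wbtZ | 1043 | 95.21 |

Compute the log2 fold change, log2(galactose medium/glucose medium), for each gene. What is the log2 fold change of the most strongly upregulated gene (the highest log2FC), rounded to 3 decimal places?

1.070

log2(1.050/5.130) = -2.289  (gnkC)
log2(47.33/36.58) = 0.372  (ahvC)
log2(97.53/46.45) = 1.070  (avyA)
log2(0.121/0.878) = -2.859  (airD)
log2(95.21/1043) = -3.453  (wbtZ)
avyA is most strongly upregulated.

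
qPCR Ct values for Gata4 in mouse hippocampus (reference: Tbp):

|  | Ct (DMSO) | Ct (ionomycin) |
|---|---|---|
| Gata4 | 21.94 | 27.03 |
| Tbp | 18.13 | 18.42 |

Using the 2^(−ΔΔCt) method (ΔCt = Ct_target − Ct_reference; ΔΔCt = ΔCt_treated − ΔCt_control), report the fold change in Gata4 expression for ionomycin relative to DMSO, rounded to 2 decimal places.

ΔCt(DMSO) = 21.940 − 18.130 = 3.810
ΔCt(ionomycin) = 27.030 − 18.420 = 8.610
ΔΔCt = 8.610 − 3.810 = 4.800
Fold change = 2^(−4.800) = 0.036

0.04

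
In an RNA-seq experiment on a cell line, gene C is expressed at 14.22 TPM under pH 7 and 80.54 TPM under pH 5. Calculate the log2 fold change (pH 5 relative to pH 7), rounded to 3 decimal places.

2.502

Fold change = 80.54 / 14.22 = 5.6639
log2(5.6639) = 2.5018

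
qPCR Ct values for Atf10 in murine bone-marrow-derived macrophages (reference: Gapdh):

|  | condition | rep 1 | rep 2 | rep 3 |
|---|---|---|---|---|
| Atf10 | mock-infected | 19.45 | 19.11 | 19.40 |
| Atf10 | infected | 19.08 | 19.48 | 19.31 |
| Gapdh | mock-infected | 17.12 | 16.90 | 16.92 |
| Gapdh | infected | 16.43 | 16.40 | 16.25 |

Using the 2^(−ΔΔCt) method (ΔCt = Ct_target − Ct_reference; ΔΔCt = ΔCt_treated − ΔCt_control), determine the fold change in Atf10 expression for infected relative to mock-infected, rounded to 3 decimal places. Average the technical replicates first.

Mean Ct: Atf10 mock-infected 19.320; Atf10 infected 19.290; Gapdh mock-infected 16.980; Gapdh infected 16.360
ΔCt(mock-infected) = 19.320 − 16.980 = 2.340
ΔCt(infected) = 19.290 − 16.360 = 2.930
ΔΔCt = 2.930 − 2.340 = 0.590
Fold change = 2^(−0.590) = 0.6643

0.664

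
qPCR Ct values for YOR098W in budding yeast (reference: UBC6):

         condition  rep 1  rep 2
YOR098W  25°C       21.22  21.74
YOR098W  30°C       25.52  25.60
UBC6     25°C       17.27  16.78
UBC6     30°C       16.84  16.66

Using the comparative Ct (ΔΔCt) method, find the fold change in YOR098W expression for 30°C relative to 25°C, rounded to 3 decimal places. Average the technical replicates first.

Mean Ct: YOR098W 25°C 21.480; YOR098W 30°C 25.560; UBC6 25°C 17.025; UBC6 30°C 16.750
ΔCt(25°C) = 21.480 − 17.025 = 4.455
ΔCt(30°C) = 25.560 − 16.750 = 8.810
ΔΔCt = 8.810 − 4.455 = 4.355
Fold change = 2^(−4.355) = 0.0489

0.049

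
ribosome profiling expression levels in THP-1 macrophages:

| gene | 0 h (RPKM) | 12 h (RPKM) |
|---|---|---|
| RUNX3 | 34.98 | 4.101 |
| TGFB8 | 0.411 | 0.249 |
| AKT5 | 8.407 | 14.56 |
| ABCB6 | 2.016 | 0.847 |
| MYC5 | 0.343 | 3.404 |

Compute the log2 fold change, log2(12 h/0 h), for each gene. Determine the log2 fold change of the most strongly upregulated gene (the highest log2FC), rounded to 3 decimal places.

3.311

log2(4.101/34.98) = -3.092  (RUNX3)
log2(0.249/0.411) = -0.723  (TGFB8)
log2(14.56/8.407) = 0.792  (AKT5)
log2(0.847/2.016) = -1.251  (ABCB6)
log2(3.404/0.343) = 3.311  (MYC5)
MYC5 is most strongly upregulated.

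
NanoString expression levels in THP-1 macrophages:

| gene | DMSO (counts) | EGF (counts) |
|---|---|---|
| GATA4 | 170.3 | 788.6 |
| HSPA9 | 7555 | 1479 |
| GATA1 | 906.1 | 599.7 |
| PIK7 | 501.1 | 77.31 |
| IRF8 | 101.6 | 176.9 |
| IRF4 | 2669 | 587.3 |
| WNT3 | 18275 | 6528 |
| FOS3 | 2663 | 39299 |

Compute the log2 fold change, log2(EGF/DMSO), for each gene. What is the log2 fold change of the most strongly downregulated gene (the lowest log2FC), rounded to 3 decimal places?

log2(788.6/170.3) = 2.211  (GATA4)
log2(1479/7555) = -2.353  (HSPA9)
log2(599.7/906.1) = -0.595  (GATA1)
log2(77.31/501.1) = -2.696  (PIK7)
log2(176.9/101.6) = 0.800  (IRF8)
log2(587.3/2669) = -2.184  (IRF4)
log2(6528/18275) = -1.485  (WNT3)
log2(39299/2663) = 3.883  (FOS3)
PIK7 is most strongly downregulated.

-2.696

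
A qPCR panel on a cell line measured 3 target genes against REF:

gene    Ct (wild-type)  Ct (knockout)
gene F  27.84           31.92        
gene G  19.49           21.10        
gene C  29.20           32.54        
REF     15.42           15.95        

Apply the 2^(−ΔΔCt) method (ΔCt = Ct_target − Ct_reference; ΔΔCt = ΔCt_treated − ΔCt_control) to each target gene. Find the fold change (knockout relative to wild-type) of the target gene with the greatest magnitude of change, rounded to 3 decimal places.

0.085

gene F: ΔΔCt = (31.92−15.95) − (27.84−15.42) = 15.97 − 12.42 = 3.55; fold change = 2^-3.55 = 0.085
gene G: ΔΔCt = (21.10−15.95) − (19.49−15.42) = 5.15 − 4.07 = 1.08; fold change = 2^-1.08 = 0.473
gene C: ΔΔCt = (32.54−15.95) − (29.20−15.42) = 16.59 − 13.78 = 2.81; fold change = 2^-2.81 = 0.143
gene F has the largest |ΔΔCt| = 3.55.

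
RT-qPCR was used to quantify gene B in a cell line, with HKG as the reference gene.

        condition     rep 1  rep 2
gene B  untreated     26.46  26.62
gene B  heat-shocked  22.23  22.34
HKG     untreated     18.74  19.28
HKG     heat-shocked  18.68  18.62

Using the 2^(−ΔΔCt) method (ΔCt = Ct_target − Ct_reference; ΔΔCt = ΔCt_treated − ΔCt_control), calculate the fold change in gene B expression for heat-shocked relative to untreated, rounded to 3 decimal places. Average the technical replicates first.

14.877

Mean Ct: gene B untreated 26.540; gene B heat-shocked 22.285; HKG untreated 19.010; HKG heat-shocked 18.650
ΔCt(untreated) = 26.540 − 19.010 = 7.530
ΔCt(heat-shocked) = 22.285 − 18.650 = 3.635
ΔΔCt = 3.635 − 7.530 = -3.895
Fold change = 2^(−(-3.895)) = 2^3.895 = 14.8769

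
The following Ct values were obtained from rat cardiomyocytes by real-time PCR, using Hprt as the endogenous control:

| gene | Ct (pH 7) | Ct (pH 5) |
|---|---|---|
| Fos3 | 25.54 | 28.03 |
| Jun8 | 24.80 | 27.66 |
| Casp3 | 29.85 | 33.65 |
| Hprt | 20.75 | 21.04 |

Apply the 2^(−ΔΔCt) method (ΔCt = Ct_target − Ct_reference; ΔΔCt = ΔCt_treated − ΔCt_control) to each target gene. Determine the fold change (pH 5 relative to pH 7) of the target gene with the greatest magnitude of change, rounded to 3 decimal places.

Fos3: ΔΔCt = (28.03−21.04) − (25.54−20.75) = 6.99 − 4.79 = 2.20; fold change = 2^-2.20 = 0.218
Jun8: ΔΔCt = (27.66−21.04) − (24.80−20.75) = 6.62 − 4.05 = 2.57; fold change = 2^-2.57 = 0.168
Casp3: ΔΔCt = (33.65−21.04) − (29.85−20.75) = 12.61 − 9.10 = 3.51; fold change = 2^-3.51 = 0.088
Casp3 has the largest |ΔΔCt| = 3.51.

0.088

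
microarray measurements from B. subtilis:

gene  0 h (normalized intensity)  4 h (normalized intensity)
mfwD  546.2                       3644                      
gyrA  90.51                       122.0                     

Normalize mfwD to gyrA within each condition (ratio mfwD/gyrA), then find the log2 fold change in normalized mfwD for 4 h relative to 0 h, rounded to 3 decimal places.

mfwD/gyrA (0 h) = 546.2 / 90.51 = 6.0347
mfwD/gyrA (4 h) = 3644 / 122.0 = 29.869
Fold change = 29.869 / 6.0347 = 4.9495
log2(4.9495) = 2.3073

2.307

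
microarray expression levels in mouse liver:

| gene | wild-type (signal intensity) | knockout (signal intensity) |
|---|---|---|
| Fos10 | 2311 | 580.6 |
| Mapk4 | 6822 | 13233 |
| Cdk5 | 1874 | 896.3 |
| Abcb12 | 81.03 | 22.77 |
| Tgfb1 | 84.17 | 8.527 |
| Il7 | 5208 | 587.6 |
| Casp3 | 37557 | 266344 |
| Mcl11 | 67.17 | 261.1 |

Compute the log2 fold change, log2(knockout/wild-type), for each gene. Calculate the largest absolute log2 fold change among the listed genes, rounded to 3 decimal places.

log2(580.6/2311) = -1.993  (Fos10)
log2(13233/6822) = 0.956  (Mapk4)
log2(896.3/1874) = -1.064  (Cdk5)
log2(22.77/81.03) = -1.831  (Abcb12)
log2(8.527/84.17) = -3.303  (Tgfb1)
log2(587.6/5208) = -3.148  (Il7)
log2(266344/37557) = 2.826  (Casp3)
log2(261.1/67.17) = 1.959  (Mcl11)
The largest magnitude belongs to Tgfb1.

3.303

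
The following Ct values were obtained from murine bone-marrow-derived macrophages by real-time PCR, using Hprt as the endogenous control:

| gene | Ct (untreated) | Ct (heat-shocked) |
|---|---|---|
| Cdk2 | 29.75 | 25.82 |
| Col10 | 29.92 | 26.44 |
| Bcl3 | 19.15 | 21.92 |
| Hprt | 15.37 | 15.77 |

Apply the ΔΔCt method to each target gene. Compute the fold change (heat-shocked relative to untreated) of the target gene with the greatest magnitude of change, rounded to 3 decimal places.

Cdk2: ΔΔCt = (25.82−15.77) − (29.75−15.37) = 10.05 − 14.38 = -4.33; fold change = 2^4.33 = 20.112
Col10: ΔΔCt = (26.44−15.77) − (29.92−15.37) = 10.67 − 14.55 = -3.88; fold change = 2^3.88 = 14.723
Bcl3: ΔΔCt = (21.92−15.77) − (19.15−15.37) = 6.15 − 3.78 = 2.37; fold change = 2^-2.37 = 0.193
Cdk2 has the largest |ΔΔCt| = 4.33.

20.112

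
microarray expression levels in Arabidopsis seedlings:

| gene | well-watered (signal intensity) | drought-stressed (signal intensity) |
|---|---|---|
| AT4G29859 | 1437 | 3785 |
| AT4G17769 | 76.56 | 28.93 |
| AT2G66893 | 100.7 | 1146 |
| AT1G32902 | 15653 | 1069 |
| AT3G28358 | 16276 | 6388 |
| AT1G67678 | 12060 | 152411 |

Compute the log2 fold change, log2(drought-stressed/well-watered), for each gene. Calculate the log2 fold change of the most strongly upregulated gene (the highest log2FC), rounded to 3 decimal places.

3.660

log2(3785/1437) = 1.397  (AT4G29859)
log2(28.93/76.56) = -1.404  (AT4G17769)
log2(1146/100.7) = 3.508  (AT2G66893)
log2(1069/15653) = -3.872  (AT1G32902)
log2(6388/16276) = -1.349  (AT3G28358)
log2(152411/12060) = 3.660  (AT1G67678)
AT1G67678 is most strongly upregulated.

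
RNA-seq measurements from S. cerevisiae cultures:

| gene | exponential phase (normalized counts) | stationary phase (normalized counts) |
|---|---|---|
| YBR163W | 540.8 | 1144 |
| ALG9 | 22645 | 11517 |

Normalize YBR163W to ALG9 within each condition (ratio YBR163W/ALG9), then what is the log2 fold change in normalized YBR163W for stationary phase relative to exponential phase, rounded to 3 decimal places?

YBR163W/ALG9 (exponential phase) = 540.8 / 22645 = 0.023882
YBR163W/ALG9 (stationary phase) = 1144 / 11517 = 0.099331
Fold change = 0.099331 / 0.023882 = 4.1593
log2(4.1593) = 2.0563

2.056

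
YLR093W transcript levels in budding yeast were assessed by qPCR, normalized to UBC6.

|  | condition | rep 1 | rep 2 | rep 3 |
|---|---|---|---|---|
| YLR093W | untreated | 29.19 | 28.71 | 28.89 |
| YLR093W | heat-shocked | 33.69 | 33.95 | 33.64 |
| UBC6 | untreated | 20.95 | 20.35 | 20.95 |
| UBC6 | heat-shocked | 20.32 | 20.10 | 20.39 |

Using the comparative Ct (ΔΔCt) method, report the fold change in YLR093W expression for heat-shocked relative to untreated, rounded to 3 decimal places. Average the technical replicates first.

0.025

Mean Ct: YLR093W untreated 28.930; YLR093W heat-shocked 33.760; UBC6 untreated 20.750; UBC6 heat-shocked 20.270
ΔCt(untreated) = 28.930 − 20.750 = 8.180
ΔCt(heat-shocked) = 33.760 − 20.270 = 13.490
ΔΔCt = 13.490 − 8.180 = 5.310
Fold change = 2^(−5.310) = 0.0252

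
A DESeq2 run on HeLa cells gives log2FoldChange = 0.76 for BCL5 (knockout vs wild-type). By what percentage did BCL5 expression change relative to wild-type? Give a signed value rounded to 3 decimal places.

Fold change = 2^(0.76) = 1.6935
Percent change = (FC − 1) × 100% = (1.6935 − 1) × 100 = 69.349%

69.349%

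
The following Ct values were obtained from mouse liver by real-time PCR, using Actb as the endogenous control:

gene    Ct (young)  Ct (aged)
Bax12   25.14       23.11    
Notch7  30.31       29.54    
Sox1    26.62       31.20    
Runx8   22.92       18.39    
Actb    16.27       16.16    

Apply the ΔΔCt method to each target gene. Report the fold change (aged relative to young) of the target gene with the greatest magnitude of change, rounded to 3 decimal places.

Bax12: ΔΔCt = (23.11−16.16) − (25.14−16.27) = 6.95 − 8.87 = -1.92; fold change = 2^1.92 = 3.784
Notch7: ΔΔCt = (29.54−16.16) − (30.31−16.27) = 13.38 − 14.04 = -0.66; fold change = 2^0.66 = 1.580
Sox1: ΔΔCt = (31.20−16.16) − (26.62−16.27) = 15.04 − 10.35 = 4.69; fold change = 2^-4.69 = 0.039
Runx8: ΔΔCt = (18.39−16.16) − (22.92−16.27) = 2.23 − 6.65 = -4.42; fold change = 2^4.42 = 21.407
Sox1 has the largest |ΔΔCt| = 4.69.

0.039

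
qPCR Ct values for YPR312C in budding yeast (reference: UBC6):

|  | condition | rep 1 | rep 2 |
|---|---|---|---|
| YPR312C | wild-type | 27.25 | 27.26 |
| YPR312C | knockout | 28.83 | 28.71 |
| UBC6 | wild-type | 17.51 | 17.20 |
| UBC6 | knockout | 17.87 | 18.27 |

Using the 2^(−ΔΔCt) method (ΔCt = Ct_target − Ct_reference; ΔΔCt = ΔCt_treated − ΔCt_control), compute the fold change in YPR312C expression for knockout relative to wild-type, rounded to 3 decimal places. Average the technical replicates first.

0.574

Mean Ct: YPR312C wild-type 27.255; YPR312C knockout 28.770; UBC6 wild-type 17.355; UBC6 knockout 18.070
ΔCt(wild-type) = 27.255 − 17.355 = 9.900
ΔCt(knockout) = 28.770 − 18.070 = 10.700
ΔΔCt = 10.700 − 9.900 = 0.800
Fold change = 2^(−0.800) = 0.5743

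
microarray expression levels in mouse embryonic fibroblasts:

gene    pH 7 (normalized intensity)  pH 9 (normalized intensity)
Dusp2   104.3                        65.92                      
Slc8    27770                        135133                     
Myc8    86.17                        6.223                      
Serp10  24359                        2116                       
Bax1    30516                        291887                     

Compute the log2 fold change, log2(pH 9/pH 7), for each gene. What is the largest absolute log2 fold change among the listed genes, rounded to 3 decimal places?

log2(65.92/104.3) = -0.662  (Dusp2)
log2(135133/27770) = 2.283  (Slc8)
log2(6.223/86.17) = -3.792  (Myc8)
log2(2116/24359) = -3.525  (Serp10)
log2(291887/30516) = 3.258  (Bax1)
The largest magnitude belongs to Myc8.

3.792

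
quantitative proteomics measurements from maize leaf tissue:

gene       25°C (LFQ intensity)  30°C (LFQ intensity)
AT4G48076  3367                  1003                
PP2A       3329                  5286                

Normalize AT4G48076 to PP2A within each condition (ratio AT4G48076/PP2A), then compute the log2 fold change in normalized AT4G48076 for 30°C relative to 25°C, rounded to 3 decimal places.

-2.414

AT4G48076/PP2A (25°C) = 3367 / 3329 = 1.0114
AT4G48076/PP2A (30°C) = 1003 / 5286 = 0.18975
Fold change = 0.18975 / 1.0114 = 0.1876
log2(0.1876) = -2.4142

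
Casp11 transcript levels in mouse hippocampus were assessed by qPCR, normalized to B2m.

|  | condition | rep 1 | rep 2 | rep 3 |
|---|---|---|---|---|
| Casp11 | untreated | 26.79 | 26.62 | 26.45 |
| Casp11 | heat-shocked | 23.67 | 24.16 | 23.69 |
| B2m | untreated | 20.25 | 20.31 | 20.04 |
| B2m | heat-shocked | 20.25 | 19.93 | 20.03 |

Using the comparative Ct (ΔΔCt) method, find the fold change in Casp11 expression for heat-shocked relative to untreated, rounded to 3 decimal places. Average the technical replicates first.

6.277

Mean Ct: Casp11 untreated 26.620; Casp11 heat-shocked 23.840; B2m untreated 20.200; B2m heat-shocked 20.070
ΔCt(untreated) = 26.620 − 20.200 = 6.420
ΔCt(heat-shocked) = 23.840 − 20.070 = 3.770
ΔΔCt = 3.770 − 6.420 = -2.650
Fold change = 2^(−(-2.650)) = 2^2.650 = 6.2767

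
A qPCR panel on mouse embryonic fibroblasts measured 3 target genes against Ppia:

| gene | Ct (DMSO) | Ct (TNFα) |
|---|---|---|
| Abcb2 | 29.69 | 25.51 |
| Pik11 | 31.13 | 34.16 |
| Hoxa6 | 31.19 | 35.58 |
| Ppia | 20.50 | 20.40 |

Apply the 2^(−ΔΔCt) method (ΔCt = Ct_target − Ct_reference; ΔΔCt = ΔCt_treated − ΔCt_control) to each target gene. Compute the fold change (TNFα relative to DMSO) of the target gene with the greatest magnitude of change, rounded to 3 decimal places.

Abcb2: ΔΔCt = (25.51−20.40) − (29.69−20.50) = 5.11 − 9.19 = -4.08; fold change = 2^4.08 = 16.912
Pik11: ΔΔCt = (34.16−20.40) − (31.13−20.50) = 13.76 − 10.63 = 3.13; fold change = 2^-3.13 = 0.114
Hoxa6: ΔΔCt = (35.58−20.40) − (31.19−20.50) = 15.18 − 10.69 = 4.49; fold change = 2^-4.49 = 0.045
Hoxa6 has the largest |ΔΔCt| = 4.49.

0.045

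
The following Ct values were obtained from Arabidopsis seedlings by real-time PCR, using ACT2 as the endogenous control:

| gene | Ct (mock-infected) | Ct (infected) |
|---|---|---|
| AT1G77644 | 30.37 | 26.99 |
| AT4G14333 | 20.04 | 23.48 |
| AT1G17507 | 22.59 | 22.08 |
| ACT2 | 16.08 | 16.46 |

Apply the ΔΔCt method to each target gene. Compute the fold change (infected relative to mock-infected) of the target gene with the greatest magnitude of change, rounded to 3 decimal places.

AT1G77644: ΔΔCt = (26.99−16.46) − (30.37−16.08) = 10.53 − 14.29 = -3.76; fold change = 2^3.76 = 13.548
AT4G14333: ΔΔCt = (23.48−16.46) − (20.04−16.08) = 7.02 − 3.96 = 3.06; fold change = 2^-3.06 = 0.120
AT1G17507: ΔΔCt = (22.08−16.46) − (22.59−16.08) = 5.62 − 6.51 = -0.89; fold change = 2^0.89 = 1.853
AT1G77644 has the largest |ΔΔCt| = 3.76.

13.548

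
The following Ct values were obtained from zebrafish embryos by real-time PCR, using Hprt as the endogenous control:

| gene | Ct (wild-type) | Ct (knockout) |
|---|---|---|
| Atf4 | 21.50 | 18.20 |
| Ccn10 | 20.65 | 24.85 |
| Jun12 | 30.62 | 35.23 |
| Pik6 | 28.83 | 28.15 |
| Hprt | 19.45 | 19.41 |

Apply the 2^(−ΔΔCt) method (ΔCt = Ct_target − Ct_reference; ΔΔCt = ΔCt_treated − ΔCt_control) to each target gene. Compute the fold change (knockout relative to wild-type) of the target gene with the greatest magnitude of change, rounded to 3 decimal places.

Atf4: ΔΔCt = (18.20−19.41) − (21.50−19.45) = -1.21 − 2.05 = -3.26; fold change = 2^3.26 = 9.580
Ccn10: ΔΔCt = (24.85−19.41) − (20.65−19.45) = 5.44 − 1.20 = 4.24; fold change = 2^-4.24 = 0.053
Jun12: ΔΔCt = (35.23−19.41) − (30.62−19.45) = 15.82 − 11.17 = 4.65; fold change = 2^-4.65 = 0.040
Pik6: ΔΔCt = (28.15−19.41) − (28.83−19.45) = 8.74 − 9.38 = -0.64; fold change = 2^0.64 = 1.558
Jun12 has the largest |ΔΔCt| = 4.65.

0.040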